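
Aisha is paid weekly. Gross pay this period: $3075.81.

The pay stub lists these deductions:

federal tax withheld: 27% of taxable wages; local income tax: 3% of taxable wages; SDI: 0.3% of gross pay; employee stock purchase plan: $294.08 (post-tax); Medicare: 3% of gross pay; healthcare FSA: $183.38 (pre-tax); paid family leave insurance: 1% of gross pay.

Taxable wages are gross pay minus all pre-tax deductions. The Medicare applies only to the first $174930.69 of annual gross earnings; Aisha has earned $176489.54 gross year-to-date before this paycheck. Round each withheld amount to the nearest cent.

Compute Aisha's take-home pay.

Healthcare FSA: $183.38
Taxable wages = $3075.81 − $183.38 = $2892.43
Federal tax withheld: $2892.43 × 0.27 = $780.96
Local income tax: $2892.43 × 0.03 = $86.77
Medicare: annual cap $174930.69 already reached (YTD $176489.54), so $0.00
Paid family leave insurance: $3075.81 × 0.01 = $30.76
SDI: $3075.81 × 0.003 = $9.23
Employee stock purchase plan: $294.08
Total deductions = $183.38 + $780.96 + $86.77 + $0.00 + $30.76 + $9.23 + $294.08 = $1385.18
Net pay = $3075.81 − $1385.18 = $1690.63

$1690.63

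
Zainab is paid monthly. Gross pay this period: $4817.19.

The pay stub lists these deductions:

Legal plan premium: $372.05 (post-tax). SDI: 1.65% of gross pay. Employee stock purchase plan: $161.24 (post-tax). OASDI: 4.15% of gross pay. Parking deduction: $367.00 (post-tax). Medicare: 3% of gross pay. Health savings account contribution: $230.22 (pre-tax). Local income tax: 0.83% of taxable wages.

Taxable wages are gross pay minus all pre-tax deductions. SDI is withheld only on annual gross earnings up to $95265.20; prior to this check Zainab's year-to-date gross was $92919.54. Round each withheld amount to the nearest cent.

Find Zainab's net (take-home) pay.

Health savings account contribution: $230.22
Taxable wages = $4817.19 − $230.22 = $4586.97
Local income tax: $4586.97 × 0.0083 = $38.07
Medicare: $4817.19 × 0.03 = $144.52
OASDI: $4817.19 × 0.0415 = $199.91
SDI: only $95265.20 − $92919.54 = $2345.66 of this check is subject → $2345.66 × 0.0165 = $38.70
Employee stock purchase plan: $161.24
Legal plan premium: $372.05
Parking deduction: $367.00
Total deductions = $230.22 + $38.07 + $144.52 + $199.91 + $38.70 + $161.24 + $372.05 + $367.00 = $1551.71
Net pay = $4817.19 − $1551.71 = $3265.48

$3265.48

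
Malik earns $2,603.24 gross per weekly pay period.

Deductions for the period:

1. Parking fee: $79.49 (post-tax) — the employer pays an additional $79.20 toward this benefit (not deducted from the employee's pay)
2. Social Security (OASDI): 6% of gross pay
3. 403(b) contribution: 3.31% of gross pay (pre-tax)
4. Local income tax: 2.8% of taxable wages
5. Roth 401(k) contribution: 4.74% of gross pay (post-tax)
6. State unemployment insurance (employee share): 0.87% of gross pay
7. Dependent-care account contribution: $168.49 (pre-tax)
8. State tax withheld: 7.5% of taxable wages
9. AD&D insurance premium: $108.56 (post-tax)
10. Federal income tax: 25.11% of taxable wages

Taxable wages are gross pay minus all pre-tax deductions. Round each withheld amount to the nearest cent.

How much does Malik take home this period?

$1,026.67

Dependent-care account contribution: $168.49
403(b) contribution: $2,603.24 × 0.0331 = $86.17
Pre-tax total = $168.49 + $86.17 = $254.66
Taxable wages = $2,603.24 − $254.66 = $2,348.58
State tax withheld: $2,348.58 × 0.075 = $176.14
Local income tax: $2,348.58 × 0.028 = $65.76
Federal income tax: $2,348.58 × 0.2511 = $589.73
State unemployment insurance (employee share): $2,603.24 × 0.0087 = $22.65
Social Security (OASDI): $2,603.24 × 0.06 = $156.19
AD&D insurance premium: $108.56
Parking fee: $79.49
Roth 401(k) contribution: $2,603.24 × 0.0474 = $123.39
(Employer's $79.20 toward parking fee is not withheld from the employee.)
Total deductions = $168.49 + $86.17 + $176.14 + $65.76 + $589.73 + $22.65 + $156.19 + $108.56 + $79.49 + $123.39 = $1,576.57
Net pay = $2,603.24 − $1,576.57 = $1,026.67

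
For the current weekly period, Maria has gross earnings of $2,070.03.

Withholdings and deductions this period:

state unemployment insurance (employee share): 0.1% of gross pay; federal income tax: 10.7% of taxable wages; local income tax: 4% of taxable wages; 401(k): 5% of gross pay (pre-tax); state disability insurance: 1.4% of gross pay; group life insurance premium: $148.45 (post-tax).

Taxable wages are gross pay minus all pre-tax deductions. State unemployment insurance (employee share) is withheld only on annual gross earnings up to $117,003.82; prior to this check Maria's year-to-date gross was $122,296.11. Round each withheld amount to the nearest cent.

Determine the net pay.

$1,500.02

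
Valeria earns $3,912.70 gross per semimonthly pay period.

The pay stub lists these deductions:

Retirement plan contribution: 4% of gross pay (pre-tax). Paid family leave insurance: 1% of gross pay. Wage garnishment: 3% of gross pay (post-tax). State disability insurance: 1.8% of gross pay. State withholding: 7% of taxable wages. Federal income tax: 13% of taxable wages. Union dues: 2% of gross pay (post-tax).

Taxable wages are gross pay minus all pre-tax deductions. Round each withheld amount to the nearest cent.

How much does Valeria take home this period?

$2,699.77

Retirement plan contribution: $3,912.70 × 0.04 = $156.51
Taxable wages = $3,912.70 − $156.51 = $3,756.19
Federal income tax: $3,756.19 × 0.13 = $488.30
State withholding: $3,756.19 × 0.07 = $262.93
State disability insurance: $3,912.70 × 0.018 = $70.43
Paid family leave insurance: $3,912.70 × 0.01 = $39.13
Union dues: $3,912.70 × 0.02 = $78.25
Wage garnishment: $3,912.70 × 0.03 = $117.38
Total deductions = $156.51 + $488.30 + $262.93 + $70.43 + $39.13 + $78.25 + $117.38 = $1,212.93
Net pay = $3,912.70 − $1,212.93 = $2,699.77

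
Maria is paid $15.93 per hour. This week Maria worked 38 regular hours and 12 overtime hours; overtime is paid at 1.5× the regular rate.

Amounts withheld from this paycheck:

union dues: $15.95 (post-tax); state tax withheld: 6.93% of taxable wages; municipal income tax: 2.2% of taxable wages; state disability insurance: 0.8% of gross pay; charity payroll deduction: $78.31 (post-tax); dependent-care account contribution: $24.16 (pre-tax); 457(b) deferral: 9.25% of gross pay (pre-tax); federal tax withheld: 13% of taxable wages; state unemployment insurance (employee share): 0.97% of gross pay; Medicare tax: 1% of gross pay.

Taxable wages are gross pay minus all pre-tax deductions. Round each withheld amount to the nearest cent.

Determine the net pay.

$492.62

Regular pay: 38 × $15.93 = $605.34
Overtime pay: 12 × $15.93 × 1.5 = $286.74
Gross pay = $605.34 + $286.74 = $892.08
Dependent-care account contribution: $24.16
457(b) deferral: $892.08 × 0.0925 = $82.52
Pre-tax total = $24.16 + $82.52 = $106.68
Taxable wages = $892.08 − $106.68 = $785.40
State tax withheld: $785.40 × 0.0693 = $54.43
Municipal income tax: $785.40 × 0.022 = $17.28
Federal tax withheld: $785.40 × 0.13 = $102.10
Medicare tax: $892.08 × 0.01 = $8.92
State disability insurance: $892.08 × 0.008 = $7.14
State unemployment insurance (employee share): $892.08 × 0.0097 = $8.65
Charity payroll deduction: $78.31
Union dues: $15.95
Total deductions = $24.16 + $82.52 + $54.43 + $17.28 + $102.10 + $8.92 + $7.14 + $8.65 + $78.31 + $15.95 = $399.46
Net pay = $892.08 − $399.46 = $492.62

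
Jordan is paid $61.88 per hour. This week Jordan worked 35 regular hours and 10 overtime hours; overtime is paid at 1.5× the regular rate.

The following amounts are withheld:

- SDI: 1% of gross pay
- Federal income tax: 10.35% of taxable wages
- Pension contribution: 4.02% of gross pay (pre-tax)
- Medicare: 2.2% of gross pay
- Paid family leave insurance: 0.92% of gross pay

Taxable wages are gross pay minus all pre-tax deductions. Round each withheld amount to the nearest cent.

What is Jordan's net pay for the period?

$2534.79

Regular pay: 35 × $61.88 = $2165.80
Overtime pay: 10 × $61.88 × 1.5 = $928.20
Gross pay = $2165.80 + $928.20 = $3094.00
Pension contribution: $3094.00 × 0.0402 = $124.38
Taxable wages = $3094.00 − $124.38 = $2969.62
Federal income tax: $2969.62 × 0.1035 = $307.36
Paid family leave insurance: $3094.00 × 0.0092 = $28.46
Medicare: $3094.00 × 0.022 = $68.07
SDI: $3094.00 × 0.01 = $30.94
Total deductions = $124.38 + $307.36 + $28.46 + $68.07 + $30.94 = $559.21
Net pay = $3094.00 − $559.21 = $2534.79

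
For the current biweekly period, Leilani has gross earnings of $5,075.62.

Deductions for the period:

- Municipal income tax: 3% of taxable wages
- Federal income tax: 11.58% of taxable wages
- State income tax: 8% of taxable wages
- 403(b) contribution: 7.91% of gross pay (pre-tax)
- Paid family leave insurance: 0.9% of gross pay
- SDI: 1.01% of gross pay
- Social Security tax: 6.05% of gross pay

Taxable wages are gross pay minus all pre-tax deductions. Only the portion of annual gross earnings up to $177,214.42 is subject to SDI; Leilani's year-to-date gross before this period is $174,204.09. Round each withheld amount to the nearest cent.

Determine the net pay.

403(b) contribution: $5,075.62 × 0.0791 = $401.48
Taxable wages = $5,075.62 − $401.48 = $4,674.14
Municipal income tax: $4,674.14 × 0.03 = $140.22
State income tax: $4,674.14 × 0.08 = $373.93
Federal income tax: $4,674.14 × 0.1158 = $541.27
SDI: only $177,214.42 − $174,204.09 = $3,010.33 of this check is subject → $3,010.33 × 0.0101 = $30.40
Social Security tax: $5,075.62 × 0.0605 = $307.08
Paid family leave insurance: $5,075.62 × 0.009 = $45.68
Total deductions = $401.48 + $140.22 + $373.93 + $541.27 + $30.40 + $307.08 + $45.68 = $1,840.06
Net pay = $5,075.62 − $1,840.06 = $3,235.56

$3,235.56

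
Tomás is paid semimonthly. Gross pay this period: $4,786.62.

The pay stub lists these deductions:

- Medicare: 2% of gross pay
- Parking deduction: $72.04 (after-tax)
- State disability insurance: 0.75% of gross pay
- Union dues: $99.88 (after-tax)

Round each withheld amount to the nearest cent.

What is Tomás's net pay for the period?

Medicare: $4,786.62 × 0.02 = $95.73
State disability insurance: $4,786.62 × 0.0075 = $35.90
Union dues: $99.88
Parking deduction: $72.04
Total deductions = $95.73 + $35.90 + $99.88 + $72.04 = $303.55
Net pay = $4,786.62 − $303.55 = $4,483.07

$4,483.07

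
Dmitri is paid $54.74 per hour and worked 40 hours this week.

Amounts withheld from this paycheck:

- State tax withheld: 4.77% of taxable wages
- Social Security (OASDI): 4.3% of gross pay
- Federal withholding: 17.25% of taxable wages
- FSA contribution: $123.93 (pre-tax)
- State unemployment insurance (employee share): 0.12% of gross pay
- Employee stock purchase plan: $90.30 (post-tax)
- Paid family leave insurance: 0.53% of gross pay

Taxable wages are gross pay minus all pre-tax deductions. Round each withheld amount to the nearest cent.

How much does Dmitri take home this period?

$1,412.13

Gross pay: 40 × $54.74 = $2,189.60
FSA contribution: $123.93
Taxable wages = $2,189.60 − $123.93 = $2,065.67
Federal withholding: $2,065.67 × 0.1725 = $356.33
State tax withheld: $2,065.67 × 0.0477 = $98.53
Social Security (OASDI): $2,189.60 × 0.043 = $94.15
State unemployment insurance (employee share): $2,189.60 × 0.0012 = $2.63
Paid family leave insurance: $2,189.60 × 0.0053 = $11.60
Employee stock purchase plan: $90.30
Total deductions = $123.93 + $356.33 + $98.53 + $94.15 + $2.63 + $11.60 + $90.30 = $777.47
Net pay = $2,189.60 − $777.47 = $1,412.13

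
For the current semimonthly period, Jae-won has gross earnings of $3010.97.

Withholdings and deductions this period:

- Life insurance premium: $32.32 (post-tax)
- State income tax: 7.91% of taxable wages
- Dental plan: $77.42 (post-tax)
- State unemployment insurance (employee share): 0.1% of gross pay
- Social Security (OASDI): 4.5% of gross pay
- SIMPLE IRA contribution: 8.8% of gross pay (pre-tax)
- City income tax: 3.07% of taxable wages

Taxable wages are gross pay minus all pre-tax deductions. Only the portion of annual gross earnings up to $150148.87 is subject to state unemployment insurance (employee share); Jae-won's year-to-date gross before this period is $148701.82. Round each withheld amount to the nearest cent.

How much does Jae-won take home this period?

$2197.81

SIMPLE IRA contribution: $3010.97 × 0.088 = $264.97
Taxable wages = $3010.97 − $264.97 = $2746.00
City income tax: $2746.00 × 0.0307 = $84.30
State income tax: $2746.00 × 0.0791 = $217.21
Social Security (OASDI): $3010.97 × 0.045 = $135.49
State unemployment insurance (employee share): only $150148.87 − $148701.82 = $1447.05 of this check is subject → $1447.05 × 0.001 = $1.45
Dental plan: $77.42
Life insurance premium: $32.32
Total deductions = $264.97 + $84.30 + $217.21 + $135.49 + $1.45 + $77.42 + $32.32 = $813.16
Net pay = $3010.97 − $813.16 = $2197.81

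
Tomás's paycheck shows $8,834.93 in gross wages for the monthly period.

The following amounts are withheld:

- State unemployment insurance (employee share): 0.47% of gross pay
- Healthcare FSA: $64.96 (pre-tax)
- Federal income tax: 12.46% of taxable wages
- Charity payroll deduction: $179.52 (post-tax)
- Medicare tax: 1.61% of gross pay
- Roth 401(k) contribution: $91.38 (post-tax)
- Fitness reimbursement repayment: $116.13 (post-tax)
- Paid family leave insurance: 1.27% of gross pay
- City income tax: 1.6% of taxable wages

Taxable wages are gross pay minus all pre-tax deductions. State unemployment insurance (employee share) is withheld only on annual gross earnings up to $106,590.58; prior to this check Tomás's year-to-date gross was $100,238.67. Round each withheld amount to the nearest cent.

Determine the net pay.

$6,865.59

Healthcare FSA: $64.96
Taxable wages = $8,834.93 − $64.96 = $8,769.97
Federal income tax: $8,769.97 × 0.1246 = $1,092.74
City income tax: $8,769.97 × 0.016 = $140.32
Medicare tax: $8,834.93 × 0.0161 = $142.24
State unemployment insurance (employee share): only $106,590.58 − $100,238.67 = $6,351.91 of this check is subject → $6,351.91 × 0.0047 = $29.85
Paid family leave insurance: $8,834.93 × 0.0127 = $112.20
Fitness reimbursement repayment: $116.13
Roth 401(k) contribution: $91.38
Charity payroll deduction: $179.52
Total deductions = $64.96 + $1,092.74 + $140.32 + $142.24 + $29.85 + $112.20 + $116.13 + $91.38 + $179.52 = $1,969.34
Net pay = $8,834.93 − $1,969.34 = $6,865.59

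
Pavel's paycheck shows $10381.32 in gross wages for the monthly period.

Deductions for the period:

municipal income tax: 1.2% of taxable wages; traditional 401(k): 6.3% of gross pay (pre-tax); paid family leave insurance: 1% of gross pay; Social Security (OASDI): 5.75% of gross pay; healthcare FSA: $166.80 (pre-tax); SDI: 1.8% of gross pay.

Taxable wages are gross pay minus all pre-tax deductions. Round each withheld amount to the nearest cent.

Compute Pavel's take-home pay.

$8558.17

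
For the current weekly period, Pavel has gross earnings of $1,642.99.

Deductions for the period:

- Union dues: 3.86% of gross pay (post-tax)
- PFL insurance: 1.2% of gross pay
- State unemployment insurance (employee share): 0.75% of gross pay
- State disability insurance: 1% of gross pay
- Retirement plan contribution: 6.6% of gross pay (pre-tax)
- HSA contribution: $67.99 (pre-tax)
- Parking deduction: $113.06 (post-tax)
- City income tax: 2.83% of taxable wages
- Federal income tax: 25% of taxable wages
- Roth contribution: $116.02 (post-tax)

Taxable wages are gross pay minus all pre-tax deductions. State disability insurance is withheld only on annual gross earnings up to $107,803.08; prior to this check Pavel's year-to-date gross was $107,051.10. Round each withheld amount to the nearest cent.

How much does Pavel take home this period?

$726.36

HSA contribution: $67.99
Retirement plan contribution: $1,642.99 × 0.066 = $108.44
Pre-tax total = $67.99 + $108.44 = $176.43
Taxable wages = $1,642.99 − $176.43 = $1,466.56
City income tax: $1,466.56 × 0.0283 = $41.50
Federal income tax: $1,466.56 × 0.25 = $366.64
State unemployment insurance (employee share): $1,642.99 × 0.0075 = $12.32
PFL insurance: $1,642.99 × 0.012 = $19.72
State disability insurance: only $107,803.08 − $107,051.10 = $751.98 of this check is subject → $751.98 × 0.01 = $7.52
Roth contribution: $116.02
Union dues: $1,642.99 × 0.0386 = $63.42
Parking deduction: $113.06
Total deductions = $67.99 + $108.44 + $41.50 + $366.64 + $12.32 + $19.72 + $7.52 + $116.02 + $63.42 + $113.06 = $916.63
Net pay = $1,642.99 − $916.63 = $726.36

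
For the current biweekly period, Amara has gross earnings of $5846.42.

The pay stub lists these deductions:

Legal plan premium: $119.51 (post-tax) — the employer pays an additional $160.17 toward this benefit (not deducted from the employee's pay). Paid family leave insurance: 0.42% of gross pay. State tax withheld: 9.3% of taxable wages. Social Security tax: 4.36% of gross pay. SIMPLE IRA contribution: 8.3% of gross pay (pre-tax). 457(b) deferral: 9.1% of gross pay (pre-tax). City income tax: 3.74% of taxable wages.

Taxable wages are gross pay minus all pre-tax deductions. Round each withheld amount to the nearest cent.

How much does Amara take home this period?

SIMPLE IRA contribution: $5846.42 × 0.083 = $485.25
457(b) deferral: $5846.42 × 0.091 = $532.02
Pre-tax total = $485.25 + $532.02 = $1017.27
Taxable wages = $5846.42 − $1017.27 = $4829.15
City income tax: $4829.15 × 0.0374 = $180.61
State tax withheld: $4829.15 × 0.093 = $449.11
Social Security tax: $5846.42 × 0.0436 = $254.90
Paid family leave insurance: $5846.42 × 0.0042 = $24.55
Legal plan premium: $119.51
(Employer's $160.17 toward legal plan premium is not withheld from the employee.)
Total deductions = $485.25 + $532.02 + $180.61 + $449.11 + $254.90 + $24.55 + $119.51 = $2045.95
Net pay = $5846.42 − $2045.95 = $3800.47

$3800.47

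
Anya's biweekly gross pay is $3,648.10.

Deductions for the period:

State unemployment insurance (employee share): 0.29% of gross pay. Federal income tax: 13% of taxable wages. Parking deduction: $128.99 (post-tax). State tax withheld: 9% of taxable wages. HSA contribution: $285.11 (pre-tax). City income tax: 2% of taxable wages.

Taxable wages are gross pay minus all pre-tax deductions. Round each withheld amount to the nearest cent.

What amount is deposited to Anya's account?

$2,416.30

HSA contribution: $285.11
Taxable wages = $3,648.10 − $285.11 = $3,362.99
Federal income tax: $3,362.99 × 0.13 = $437.19
State tax withheld: $3,362.99 × 0.09 = $302.67
City income tax: $3,362.99 × 0.02 = $67.26
State unemployment insurance (employee share): $3,648.10 × 0.0029 = $10.58
Parking deduction: $128.99
Total deductions = $285.11 + $437.19 + $302.67 + $67.26 + $10.58 + $128.99 = $1,231.80
Net pay = $3,648.10 − $1,231.80 = $2,416.30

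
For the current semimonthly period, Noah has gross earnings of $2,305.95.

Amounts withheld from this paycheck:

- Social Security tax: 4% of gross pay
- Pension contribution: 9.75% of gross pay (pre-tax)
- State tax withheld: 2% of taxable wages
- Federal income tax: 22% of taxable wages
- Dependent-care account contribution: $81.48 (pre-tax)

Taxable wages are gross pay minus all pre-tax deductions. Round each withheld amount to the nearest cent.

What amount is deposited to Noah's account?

$1,427.49

Dependent-care account contribution: $81.48
Pension contribution: $2,305.95 × 0.0975 = $224.83
Pre-tax total = $81.48 + $224.83 = $306.31
Taxable wages = $2,305.95 − $306.31 = $1,999.64
State tax withheld: $1,999.64 × 0.02 = $39.99
Federal income tax: $1,999.64 × 0.22 = $439.92
Social Security tax: $2,305.95 × 0.04 = $92.24
Total deductions = $81.48 + $224.83 + $39.99 + $439.92 + $92.24 = $878.46
Net pay = $2,305.95 − $878.46 = $1,427.49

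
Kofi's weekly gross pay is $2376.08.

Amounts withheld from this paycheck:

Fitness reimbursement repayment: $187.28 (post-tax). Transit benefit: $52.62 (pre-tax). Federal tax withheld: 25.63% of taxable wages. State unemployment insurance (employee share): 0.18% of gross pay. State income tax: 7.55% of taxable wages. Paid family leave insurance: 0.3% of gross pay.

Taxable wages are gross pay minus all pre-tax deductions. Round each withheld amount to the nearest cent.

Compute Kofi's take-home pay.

Transit benefit: $52.62
Taxable wages = $2376.08 − $52.62 = $2323.46
State income tax: $2323.46 × 0.0755 = $175.42
Federal tax withheld: $2323.46 × 0.2563 = $595.50
State unemployment insurance (employee share): $2376.08 × 0.0018 = $4.28
Paid family leave insurance: $2376.08 × 0.003 = $7.13
Fitness reimbursement repayment: $187.28
Total deductions = $52.62 + $175.42 + $595.50 + $4.28 + $7.13 + $187.28 = $1022.23
Net pay = $2376.08 − $1022.23 = $1353.85

$1353.85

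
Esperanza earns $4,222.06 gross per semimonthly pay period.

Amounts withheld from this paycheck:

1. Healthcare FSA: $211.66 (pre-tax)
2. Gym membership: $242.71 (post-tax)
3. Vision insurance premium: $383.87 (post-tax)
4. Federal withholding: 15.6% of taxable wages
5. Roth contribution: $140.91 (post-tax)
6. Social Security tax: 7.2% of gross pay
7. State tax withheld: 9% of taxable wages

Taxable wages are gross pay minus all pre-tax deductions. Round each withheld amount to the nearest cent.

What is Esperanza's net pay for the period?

Healthcare FSA: $211.66
Taxable wages = $4,222.06 − $211.66 = $4,010.40
Federal withholding: $4,010.40 × 0.156 = $625.62
State tax withheld: $4,010.40 × 0.09 = $360.94
Social Security tax: $4,222.06 × 0.072 = $303.99
Gym membership: $242.71
Vision insurance premium: $383.87
Roth contribution: $140.91
Total deductions = $211.66 + $625.62 + $360.94 + $303.99 + $242.71 + $383.87 + $140.91 = $2,269.70
Net pay = $4,222.06 − $2,269.70 = $1,952.36

$1,952.36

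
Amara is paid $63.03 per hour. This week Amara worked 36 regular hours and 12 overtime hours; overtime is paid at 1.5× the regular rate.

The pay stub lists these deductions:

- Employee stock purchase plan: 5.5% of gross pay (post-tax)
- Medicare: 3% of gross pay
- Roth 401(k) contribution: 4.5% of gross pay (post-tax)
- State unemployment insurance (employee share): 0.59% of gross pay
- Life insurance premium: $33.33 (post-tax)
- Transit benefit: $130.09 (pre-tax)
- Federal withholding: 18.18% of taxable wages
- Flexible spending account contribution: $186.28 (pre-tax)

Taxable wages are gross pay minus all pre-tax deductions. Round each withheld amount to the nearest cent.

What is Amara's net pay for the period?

Regular pay: 36 × $63.03 = $2269.08
Overtime pay: 12 × $63.03 × 1.5 = $1134.54
Gross pay = $2269.08 + $1134.54 = $3403.62
Flexible spending account contribution: $186.28
Transit benefit: $130.09
Pre-tax total = $186.28 + $130.09 = $316.37
Taxable wages = $3403.62 − $316.37 = $3087.25
Federal withholding: $3087.25 × 0.1818 = $561.26
State unemployment insurance (employee share): $3403.62 × 0.0059 = $20.08
Medicare: $3403.62 × 0.03 = $102.11
Employee stock purchase plan: $3403.62 × 0.055 = $187.20
Roth 401(k) contribution: $3403.62 × 0.045 = $153.16
Life insurance premium: $33.33
Total deductions = $186.28 + $130.09 + $561.26 + $20.08 + $102.11 + $187.20 + $153.16 + $33.33 = $1373.51
Net pay = $3403.62 − $1373.51 = $2030.11

$2030.11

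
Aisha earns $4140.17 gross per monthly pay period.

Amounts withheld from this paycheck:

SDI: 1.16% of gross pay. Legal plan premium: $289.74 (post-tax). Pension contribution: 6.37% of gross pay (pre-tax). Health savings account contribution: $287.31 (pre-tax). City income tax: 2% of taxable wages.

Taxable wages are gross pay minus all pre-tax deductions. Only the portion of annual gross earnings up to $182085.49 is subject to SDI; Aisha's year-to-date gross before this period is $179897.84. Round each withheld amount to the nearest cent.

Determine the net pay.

$3202.23

Health savings account contribution: $287.31
Pension contribution: $4140.17 × 0.0637 = $263.73
Pre-tax total = $287.31 + $263.73 = $551.04
Taxable wages = $4140.17 − $551.04 = $3589.13
City income tax: $3589.13 × 0.02 = $71.78
SDI: only $182085.49 − $179897.84 = $2187.65 of this check is subject → $2187.65 × 0.0116 = $25.38
Legal plan premium: $289.74
Total deductions = $287.31 + $263.73 + $71.78 + $25.38 + $289.74 = $937.94
Net pay = $4140.17 − $937.94 = $3202.23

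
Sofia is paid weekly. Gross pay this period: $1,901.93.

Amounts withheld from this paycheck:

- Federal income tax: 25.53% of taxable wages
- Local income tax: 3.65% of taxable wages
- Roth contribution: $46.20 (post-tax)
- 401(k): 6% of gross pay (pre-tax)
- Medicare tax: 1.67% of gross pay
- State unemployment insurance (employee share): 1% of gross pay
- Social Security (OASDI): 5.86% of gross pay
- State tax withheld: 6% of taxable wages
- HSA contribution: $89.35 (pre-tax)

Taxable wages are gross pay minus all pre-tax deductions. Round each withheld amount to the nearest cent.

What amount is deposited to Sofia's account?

401(k): $1,901.93 × 0.06 = $114.12
HSA contribution: $89.35
Pre-tax total = $114.12 + $89.35 = $203.47
Taxable wages = $1,901.93 − $203.47 = $1,698.46
State tax withheld: $1,698.46 × 0.06 = $101.91
Local income tax: $1,698.46 × 0.0365 = $61.99
Federal income tax: $1,698.46 × 0.2553 = $433.62
Social Security (OASDI): $1,901.93 × 0.0586 = $111.45
Medicare tax: $1,901.93 × 0.0167 = $31.76
State unemployment insurance (employee share): $1,901.93 × 0.01 = $19.02
Roth contribution: $46.20
Total deductions = $114.12 + $89.35 + $101.91 + $61.99 + $433.62 + $111.45 + $31.76 + $19.02 + $46.20 = $1,009.42
Net pay = $1,901.93 − $1,009.42 = $892.51

$892.51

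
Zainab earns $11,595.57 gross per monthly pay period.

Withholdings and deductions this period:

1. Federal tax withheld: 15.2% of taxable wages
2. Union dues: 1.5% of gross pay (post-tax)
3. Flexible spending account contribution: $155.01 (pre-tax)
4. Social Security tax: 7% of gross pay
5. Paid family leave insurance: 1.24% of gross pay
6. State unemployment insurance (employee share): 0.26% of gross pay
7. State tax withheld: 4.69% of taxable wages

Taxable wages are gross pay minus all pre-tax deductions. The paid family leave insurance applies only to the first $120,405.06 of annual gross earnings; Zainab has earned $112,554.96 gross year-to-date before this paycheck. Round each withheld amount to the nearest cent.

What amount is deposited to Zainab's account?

$8,051.92

Flexible spending account contribution: $155.01
Taxable wages = $11,595.57 − $155.01 = $11,440.56
Federal tax withheld: $11,440.56 × 0.152 = $1,738.97
State tax withheld: $11,440.56 × 0.0469 = $536.56
Social Security tax: $11,595.57 × 0.07 = $811.69
Paid family leave insurance: only $120,405.06 − $112,554.96 = $7,850.10 of this check is subject → $7,850.10 × 0.0124 = $97.34
State unemployment insurance (employee share): $11,595.57 × 0.0026 = $30.15
Union dues: $11,595.57 × 0.015 = $173.93
Total deductions = $155.01 + $1,738.97 + $536.56 + $811.69 + $97.34 + $30.15 + $173.93 = $3,543.65
Net pay = $11,595.57 − $3,543.65 = $8,051.92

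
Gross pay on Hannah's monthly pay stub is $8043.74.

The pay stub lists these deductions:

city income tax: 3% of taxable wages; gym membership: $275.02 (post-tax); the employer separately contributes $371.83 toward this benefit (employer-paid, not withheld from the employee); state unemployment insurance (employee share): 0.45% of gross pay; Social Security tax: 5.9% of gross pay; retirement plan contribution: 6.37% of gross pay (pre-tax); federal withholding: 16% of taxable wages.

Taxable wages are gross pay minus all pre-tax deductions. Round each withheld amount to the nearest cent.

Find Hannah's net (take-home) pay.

$5314.59

Retirement plan contribution: $8043.74 × 0.0637 = $512.39
Taxable wages = $8043.74 − $512.39 = $7531.35
Federal withholding: $7531.35 × 0.16 = $1205.02
City income tax: $7531.35 × 0.03 = $225.94
State unemployment insurance (employee share): $8043.74 × 0.0045 = $36.20
Social Security tax: $8043.74 × 0.059 = $474.58
Gym membership: $275.02
(Employer's $371.83 toward gym membership is not withheld from the employee.)
Total deductions = $512.39 + $1205.02 + $225.94 + $36.20 + $474.58 + $275.02 = $2729.15
Net pay = $8043.74 − $2729.15 = $5314.59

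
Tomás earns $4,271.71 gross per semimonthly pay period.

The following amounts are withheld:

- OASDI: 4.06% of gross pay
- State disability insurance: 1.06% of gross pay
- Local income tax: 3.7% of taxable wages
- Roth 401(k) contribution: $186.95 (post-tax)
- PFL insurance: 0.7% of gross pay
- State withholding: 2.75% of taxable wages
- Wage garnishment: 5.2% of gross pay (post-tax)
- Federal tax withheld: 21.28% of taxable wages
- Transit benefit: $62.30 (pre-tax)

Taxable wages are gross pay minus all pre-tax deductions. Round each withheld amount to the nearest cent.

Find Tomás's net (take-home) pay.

$2,384.45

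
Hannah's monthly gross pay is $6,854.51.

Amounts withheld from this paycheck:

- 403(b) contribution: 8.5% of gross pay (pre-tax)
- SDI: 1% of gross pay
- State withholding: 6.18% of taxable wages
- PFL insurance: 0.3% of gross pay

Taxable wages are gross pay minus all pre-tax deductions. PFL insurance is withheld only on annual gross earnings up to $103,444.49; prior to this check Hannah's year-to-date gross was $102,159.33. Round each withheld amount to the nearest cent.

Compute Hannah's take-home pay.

$5,811.87

403(b) contribution: $6,854.51 × 0.085 = $582.63
Taxable wages = $6,854.51 − $582.63 = $6,271.88
State withholding: $6,271.88 × 0.0618 = $387.60
PFL insurance: only $103,444.49 − $102,159.33 = $1,285.16 of this check is subject → $1,285.16 × 0.003 = $3.86
SDI: $6,854.51 × 0.01 = $68.55
Total deductions = $582.63 + $387.60 + $3.86 + $68.55 = $1,042.64
Net pay = $6,854.51 − $1,042.64 = $5,811.87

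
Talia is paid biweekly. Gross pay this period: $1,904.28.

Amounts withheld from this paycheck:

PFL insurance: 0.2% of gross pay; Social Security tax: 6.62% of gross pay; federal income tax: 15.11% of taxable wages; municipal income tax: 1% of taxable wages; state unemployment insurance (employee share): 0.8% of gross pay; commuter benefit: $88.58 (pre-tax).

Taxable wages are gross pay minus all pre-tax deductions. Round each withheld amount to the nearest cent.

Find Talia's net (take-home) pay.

Commuter benefit: $88.58
Taxable wages = $1,904.28 − $88.58 = $1,815.70
Municipal income tax: $1,815.70 × 0.01 = $18.16
Federal income tax: $1,815.70 × 0.1511 = $274.35
PFL insurance: $1,904.28 × 0.002 = $3.81
State unemployment insurance (employee share): $1,904.28 × 0.008 = $15.23
Social Security tax: $1,904.28 × 0.0662 = $126.06
Total deductions = $88.58 + $18.16 + $274.35 + $3.81 + $15.23 + $126.06 = $526.19
Net pay = $1,904.28 − $526.19 = $1,378.09

$1,378.09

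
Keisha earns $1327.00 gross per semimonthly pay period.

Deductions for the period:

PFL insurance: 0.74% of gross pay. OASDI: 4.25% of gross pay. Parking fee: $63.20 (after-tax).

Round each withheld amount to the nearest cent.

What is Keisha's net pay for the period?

$1197.58

OASDI: $1327.00 × 0.0425 = $56.40
PFL insurance: $1327.00 × 0.0074 = $9.82
Parking fee: $63.20
Total deductions = $56.40 + $9.82 + $63.20 = $129.42
Net pay = $1327.00 − $129.42 = $1197.58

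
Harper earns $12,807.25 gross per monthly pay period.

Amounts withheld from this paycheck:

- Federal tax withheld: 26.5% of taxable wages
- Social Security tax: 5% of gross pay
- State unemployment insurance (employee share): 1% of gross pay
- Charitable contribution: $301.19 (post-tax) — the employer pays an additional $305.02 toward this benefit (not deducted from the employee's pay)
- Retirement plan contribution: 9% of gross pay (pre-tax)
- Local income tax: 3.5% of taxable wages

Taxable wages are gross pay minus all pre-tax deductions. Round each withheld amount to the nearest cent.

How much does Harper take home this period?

$7,088.60

Retirement plan contribution: $12,807.25 × 0.09 = $1,152.65
Taxable wages = $12,807.25 − $1,152.65 = $11,654.60
Federal tax withheld: $11,654.60 × 0.265 = $3,088.47
Local income tax: $11,654.60 × 0.035 = $407.91
Social Security tax: $12,807.25 × 0.05 = $640.36
State unemployment insurance (employee share): $12,807.25 × 0.01 = $128.07
Charitable contribution: $301.19
(Employer's $305.02 toward charitable contribution is not withheld from the employee.)
Total deductions = $1,152.65 + $3,088.47 + $407.91 + $640.36 + $128.07 + $301.19 = $5,718.65
Net pay = $12,807.25 − $5,718.65 = $7,088.60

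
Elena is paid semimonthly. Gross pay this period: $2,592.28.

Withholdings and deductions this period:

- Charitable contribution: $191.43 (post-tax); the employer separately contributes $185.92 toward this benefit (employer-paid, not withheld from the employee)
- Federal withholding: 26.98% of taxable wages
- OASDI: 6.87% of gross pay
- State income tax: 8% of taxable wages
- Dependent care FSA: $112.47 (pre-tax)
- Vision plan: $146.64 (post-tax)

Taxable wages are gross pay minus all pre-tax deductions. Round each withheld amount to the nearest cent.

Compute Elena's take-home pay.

$1,096.22

Dependent care FSA: $112.47
Taxable wages = $2,592.28 − $112.47 = $2,479.81
State income tax: $2,479.81 × 0.08 = $198.38
Federal withholding: $2,479.81 × 0.2698 = $669.05
OASDI: $2,592.28 × 0.0687 = $178.09
Charitable contribution: $191.43
Vision plan: $146.64
(Employer's $185.92 toward charitable contribution is not withheld from the employee.)
Total deductions = $112.47 + $198.38 + $669.05 + $178.09 + $191.43 + $146.64 = $1,496.06
Net pay = $2,592.28 − $1,496.06 = $1,096.22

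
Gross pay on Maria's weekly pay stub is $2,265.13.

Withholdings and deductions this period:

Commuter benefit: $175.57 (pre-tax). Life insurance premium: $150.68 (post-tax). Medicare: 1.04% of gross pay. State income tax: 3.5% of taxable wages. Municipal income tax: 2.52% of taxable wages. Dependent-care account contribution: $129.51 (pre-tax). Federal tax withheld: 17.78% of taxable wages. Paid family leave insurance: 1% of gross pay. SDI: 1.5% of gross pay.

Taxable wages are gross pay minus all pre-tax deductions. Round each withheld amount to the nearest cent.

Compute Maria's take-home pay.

$1,262.69

Commuter benefit: $175.57
Dependent-care account contribution: $129.51
Pre-tax total = $175.57 + $129.51 = $305.08
Taxable wages = $2,265.13 − $305.08 = $1,960.05
Municipal income tax: $1,960.05 × 0.0252 = $49.39
State income tax: $1,960.05 × 0.035 = $68.60
Federal tax withheld: $1,960.05 × 0.1778 = $348.50
Medicare: $2,265.13 × 0.0104 = $23.56
Paid family leave insurance: $2,265.13 × 0.01 = $22.65
SDI: $2,265.13 × 0.015 = $33.98
Life insurance premium: $150.68
Total deductions = $175.57 + $129.51 + $49.39 + $68.60 + $348.50 + $23.56 + $22.65 + $33.98 + $150.68 = $1,002.44
Net pay = $2,265.13 − $1,002.44 = $1,262.69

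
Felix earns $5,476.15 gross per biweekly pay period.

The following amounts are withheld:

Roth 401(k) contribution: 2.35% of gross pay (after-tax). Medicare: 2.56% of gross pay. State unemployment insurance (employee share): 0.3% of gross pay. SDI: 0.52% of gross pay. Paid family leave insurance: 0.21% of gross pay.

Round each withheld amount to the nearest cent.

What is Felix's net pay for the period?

$5,150.86

Paid family leave insurance: $5,476.15 × 0.0021 = $11.50
Medicare: $5,476.15 × 0.0256 = $140.19
SDI: $5,476.15 × 0.0052 = $28.48
State unemployment insurance (employee share): $5,476.15 × 0.003 = $16.43
Roth 401(k) contribution: $5,476.15 × 0.0235 = $128.69
Total deductions = $11.50 + $140.19 + $28.48 + $16.43 + $128.69 = $325.29
Net pay = $5,476.15 − $325.29 = $5,150.86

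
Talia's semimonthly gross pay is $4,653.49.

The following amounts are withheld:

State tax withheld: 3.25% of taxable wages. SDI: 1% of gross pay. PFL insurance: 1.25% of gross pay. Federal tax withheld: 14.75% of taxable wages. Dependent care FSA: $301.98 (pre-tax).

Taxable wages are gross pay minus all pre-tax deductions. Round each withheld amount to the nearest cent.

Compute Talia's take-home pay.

$3,463.54

Dependent care FSA: $301.98
Taxable wages = $4,653.49 − $301.98 = $4,351.51
State tax withheld: $4,351.51 × 0.0325 = $141.42
Federal tax withheld: $4,351.51 × 0.1475 = $641.85
PFL insurance: $4,653.49 × 0.0125 = $58.17
SDI: $4,653.49 × 0.01 = $46.53
Total deductions = $301.98 + $141.42 + $641.85 + $58.17 + $46.53 = $1,189.95
Net pay = $4,653.49 − $1,189.95 = $3,463.54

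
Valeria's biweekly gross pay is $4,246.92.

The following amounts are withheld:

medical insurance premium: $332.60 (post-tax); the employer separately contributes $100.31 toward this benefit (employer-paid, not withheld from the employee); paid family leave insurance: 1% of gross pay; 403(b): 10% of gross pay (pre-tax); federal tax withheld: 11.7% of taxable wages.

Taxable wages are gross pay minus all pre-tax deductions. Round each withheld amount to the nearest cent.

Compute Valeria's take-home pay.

$2,999.96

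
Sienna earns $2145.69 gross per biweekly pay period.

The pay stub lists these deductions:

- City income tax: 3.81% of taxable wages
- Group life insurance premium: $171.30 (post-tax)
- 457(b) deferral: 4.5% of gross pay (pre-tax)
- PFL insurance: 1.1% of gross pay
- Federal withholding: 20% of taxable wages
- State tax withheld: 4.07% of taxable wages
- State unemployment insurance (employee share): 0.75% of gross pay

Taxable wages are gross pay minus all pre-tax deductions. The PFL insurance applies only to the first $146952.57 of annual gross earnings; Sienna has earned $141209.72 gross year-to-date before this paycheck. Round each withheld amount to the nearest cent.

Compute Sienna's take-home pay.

$1266.84

457(b) deferral: $2145.69 × 0.045 = $96.56
Taxable wages = $2145.69 − $96.56 = $2049.13
State tax withheld: $2049.13 × 0.0407 = $83.40
City income tax: $2049.13 × 0.0381 = $78.07
Federal withholding: $2049.13 × 0.2 = $409.83
PFL insurance: cap not yet reached, full $2145.69 is subject → $2145.69 × 0.011 = $23.60
State unemployment insurance (employee share): $2145.69 × 0.0075 = $16.09
Group life insurance premium: $171.30
Total deductions = $96.56 + $83.40 + $78.07 + $409.83 + $23.60 + $16.09 + $171.30 = $878.85
Net pay = $2145.69 − $878.85 = $1266.84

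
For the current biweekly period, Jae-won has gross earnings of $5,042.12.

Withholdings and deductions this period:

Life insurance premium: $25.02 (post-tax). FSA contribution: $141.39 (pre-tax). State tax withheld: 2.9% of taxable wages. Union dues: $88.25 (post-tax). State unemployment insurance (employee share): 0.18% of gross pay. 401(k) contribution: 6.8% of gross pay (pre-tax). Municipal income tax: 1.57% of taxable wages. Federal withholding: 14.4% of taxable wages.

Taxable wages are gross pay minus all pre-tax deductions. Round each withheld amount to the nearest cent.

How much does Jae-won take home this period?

$3,575.45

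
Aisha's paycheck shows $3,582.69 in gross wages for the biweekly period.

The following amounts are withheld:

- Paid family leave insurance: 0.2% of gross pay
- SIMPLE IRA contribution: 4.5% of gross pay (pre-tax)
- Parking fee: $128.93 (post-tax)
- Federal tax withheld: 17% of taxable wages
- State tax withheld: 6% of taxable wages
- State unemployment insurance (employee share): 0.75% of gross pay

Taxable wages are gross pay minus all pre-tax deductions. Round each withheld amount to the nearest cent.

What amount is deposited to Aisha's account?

$2,471.56

SIMPLE IRA contribution: $3,582.69 × 0.045 = $161.22
Taxable wages = $3,582.69 − $161.22 = $3,421.47
Federal tax withheld: $3,421.47 × 0.17 = $581.65
State tax withheld: $3,421.47 × 0.06 = $205.29
Paid family leave insurance: $3,582.69 × 0.002 = $7.17
State unemployment insurance (employee share): $3,582.69 × 0.0075 = $26.87
Parking fee: $128.93
Total deductions = $161.22 + $581.65 + $205.29 + $7.17 + $26.87 + $128.93 = $1,111.13
Net pay = $3,582.69 − $1,111.13 = $2,471.56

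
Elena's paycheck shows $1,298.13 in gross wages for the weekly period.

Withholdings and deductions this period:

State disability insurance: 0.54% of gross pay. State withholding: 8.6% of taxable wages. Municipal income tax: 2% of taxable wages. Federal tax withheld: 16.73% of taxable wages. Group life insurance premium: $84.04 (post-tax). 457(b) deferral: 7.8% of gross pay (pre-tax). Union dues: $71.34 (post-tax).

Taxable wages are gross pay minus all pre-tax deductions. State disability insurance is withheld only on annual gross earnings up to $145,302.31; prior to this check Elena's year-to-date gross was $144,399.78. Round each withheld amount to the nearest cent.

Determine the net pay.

457(b) deferral: $1,298.13 × 0.078 = $101.25
Taxable wages = $1,298.13 − $101.25 = $1,196.88
Municipal income tax: $1,196.88 × 0.02 = $23.94
State withholding: $1,196.88 × 0.086 = $102.93
Federal tax withheld: $1,196.88 × 0.1673 = $200.24
State disability insurance: only $145,302.31 − $144,399.78 = $902.53 of this check is subject → $902.53 × 0.0054 = $4.87
Group life insurance premium: $84.04
Union dues: $71.34
Total deductions = $101.25 + $23.94 + $102.93 + $200.24 + $4.87 + $84.04 + $71.34 = $588.61
Net pay = $1,298.13 − $588.61 = $709.52

$709.52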